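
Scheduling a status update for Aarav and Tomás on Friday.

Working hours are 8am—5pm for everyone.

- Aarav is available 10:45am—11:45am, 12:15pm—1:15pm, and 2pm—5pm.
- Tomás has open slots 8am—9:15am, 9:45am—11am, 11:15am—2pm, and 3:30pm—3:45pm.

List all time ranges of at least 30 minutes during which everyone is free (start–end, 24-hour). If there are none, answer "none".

11:15–11:45, 12:15–13:15

Aarav ∩ Tomás: 10:45–11:00, 11:15–11:45, 12:15–13:15, 15:30–15:45.
Windows ≥ 30 min: 11:15–11:45, 12:15–13:15.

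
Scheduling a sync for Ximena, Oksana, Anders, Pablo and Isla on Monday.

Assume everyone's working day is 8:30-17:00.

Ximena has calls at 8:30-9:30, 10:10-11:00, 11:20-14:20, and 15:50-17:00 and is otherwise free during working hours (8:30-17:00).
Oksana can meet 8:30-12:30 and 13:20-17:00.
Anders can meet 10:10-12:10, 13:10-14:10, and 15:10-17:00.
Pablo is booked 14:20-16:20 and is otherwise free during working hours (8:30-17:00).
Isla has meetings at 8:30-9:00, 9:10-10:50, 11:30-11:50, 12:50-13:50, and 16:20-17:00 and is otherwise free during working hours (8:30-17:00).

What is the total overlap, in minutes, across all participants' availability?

Ximena free within 08:30–17:00: 09:30–10:10, 11:00–11:20, 14:20–15:50.
Pablo free within 08:30–17:00: 08:30–14:20, 16:20–17:00.
Isla free within 08:30–17:00: 09:00–09:10, 10:50–11:30, 11:50–12:50, 13:50–16:20.
Ximena ∩ Oksana: 09:30–10:10, 11:00–11:20, 14:20–15:50.
Ximena ∩ Oksana ∩ Anders: 11:00–11:20, 15:10–15:50.
Ximena ∩ Oksana ∩ Anders ∩ Pablo: 11:00–11:20.
Ximena ∩ Oksana ∩ Anders ∩ Pablo ∩ Isla: 11:00–11:20.
Total common minutes: 20.

20 minutes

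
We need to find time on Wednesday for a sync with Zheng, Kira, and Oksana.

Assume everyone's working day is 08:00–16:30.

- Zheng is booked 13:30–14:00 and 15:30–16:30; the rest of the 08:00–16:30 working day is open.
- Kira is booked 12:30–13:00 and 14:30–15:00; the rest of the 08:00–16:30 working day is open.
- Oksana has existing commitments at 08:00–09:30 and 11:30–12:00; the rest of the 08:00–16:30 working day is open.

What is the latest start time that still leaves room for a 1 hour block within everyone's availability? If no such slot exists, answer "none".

10:30

Zheng free within 08:00–16:30: 08:00–13:30, 14:00–15:30.
Kira free within 08:00–16:30: 08:00–12:30, 13:00–14:30, 15:00–16:30.
Oksana free within 08:00–16:30: 09:30–11:30, 12:00–16:30.
Zheng ∩ Kira: 08:00–12:30, 13:00–13:30, 14:00–14:30, 15:00–15:30.
Zheng ∩ Kira ∩ Oksana: 09:30–11:30, 12:00–12:30, 13:00–13:30, 14:00–14:30, 15:00–15:30.
Windows ≥ 60 min: 09:30–11:30.
Latest start in the last window 09:30–11:30 is 11:30 − 60 min = 10:30.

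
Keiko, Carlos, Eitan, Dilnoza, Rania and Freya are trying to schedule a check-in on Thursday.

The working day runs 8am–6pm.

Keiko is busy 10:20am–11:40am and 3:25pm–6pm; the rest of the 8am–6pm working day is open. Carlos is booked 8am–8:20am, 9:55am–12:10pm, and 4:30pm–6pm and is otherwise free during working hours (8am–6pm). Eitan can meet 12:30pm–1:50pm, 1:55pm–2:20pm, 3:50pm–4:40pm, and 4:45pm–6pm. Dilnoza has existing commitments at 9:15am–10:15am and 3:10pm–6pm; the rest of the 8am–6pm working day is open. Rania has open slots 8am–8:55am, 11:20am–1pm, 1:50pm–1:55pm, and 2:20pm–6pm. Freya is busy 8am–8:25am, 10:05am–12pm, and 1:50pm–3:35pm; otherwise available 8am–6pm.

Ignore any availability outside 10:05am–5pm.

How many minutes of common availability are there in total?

30 minutes

Keiko free within 08:00–18:00: 08:00–10:20, 11:40–15:25.
Carlos free within 08:00–18:00: 08:20–09:55, 12:10–16:30.
Dilnoza free within 08:00–18:00: 08:00–09:15, 10:15–15:10.
Freya free within 08:00–18:00: 08:25–10:05, 12:00–13:50, 15:35–18:00.
Keiko ∩ Carlos: 08:20–09:55, 12:10–15:25.
Keiko ∩ Carlos ∩ Eitan: 12:30–13:50, 13:55–14:20.
Keiko ∩ Carlos ∩ Eitan ∩ Dilnoza: 12:30–13:50, 13:55–14:20.
Keiko ∩ Carlos ∩ Eitan ∩ Dilnoza ∩ Rania: 12:30–13:00.
Keiko ∩ Carlos ∩ Eitan ∩ Dilnoza ∩ Rania ∩ Freya: 12:30–13:00.
Restricted to 10:05–17:00: 12:30–13:00.
Total common minutes: 30.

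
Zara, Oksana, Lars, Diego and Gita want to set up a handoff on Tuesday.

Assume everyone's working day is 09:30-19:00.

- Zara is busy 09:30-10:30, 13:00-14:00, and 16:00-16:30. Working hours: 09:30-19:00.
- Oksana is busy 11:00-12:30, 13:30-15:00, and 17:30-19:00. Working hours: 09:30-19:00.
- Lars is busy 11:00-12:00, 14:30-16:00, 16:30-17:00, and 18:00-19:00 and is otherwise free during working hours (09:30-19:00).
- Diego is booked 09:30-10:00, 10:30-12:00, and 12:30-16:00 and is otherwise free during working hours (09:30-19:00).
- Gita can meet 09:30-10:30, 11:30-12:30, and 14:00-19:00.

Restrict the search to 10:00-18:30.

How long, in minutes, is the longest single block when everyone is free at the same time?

Zara free within 09:30–19:00: 10:30–13:00, 14:00–16:00, 16:30–19:00.
Oksana free within 09:30–19:00: 09:30–11:00, 12:30–13:30, 15:00–17:30.
Lars free within 09:30–19:00: 09:30–11:00, 12:00–14:30, 16:00–16:30, 17:00–18:00.
Diego free within 09:30–19:00: 10:00–10:30, 12:00–12:30, 16:00–19:00.
Zara ∩ Oksana: 10:30–11:00, 12:30–13:00, 15:00–16:00, 16:30–17:30.
Zara ∩ Oksana ∩ Lars: 10:30–11:00, 12:30–13:00, 17:00–17:30.
Zara ∩ Oksana ∩ Lars ∩ Diego: 17:00–17:30.
Zara ∩ Oksana ∩ Lars ∩ Diego ∩ Gita: 17:00–17:30.
Restricted to 10:00–18:30: 17:00–17:30.
Single common window of 30 minutes.

30 minutes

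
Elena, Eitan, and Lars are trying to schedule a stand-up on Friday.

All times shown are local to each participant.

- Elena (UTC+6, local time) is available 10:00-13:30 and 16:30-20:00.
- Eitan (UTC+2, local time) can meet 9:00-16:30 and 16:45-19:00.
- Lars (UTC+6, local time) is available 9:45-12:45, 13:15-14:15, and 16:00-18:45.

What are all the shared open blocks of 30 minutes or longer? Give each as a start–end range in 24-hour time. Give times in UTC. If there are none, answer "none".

10:30–12:45

Elena → UTC: 04:00–07:30, 10:30–14:00.
Eitan → UTC: 07:00–14:30, 14:45–17:00.
Lars → UTC: 03:45–06:45, 07:15–08:15, 10:00–12:45.
Elena ∩ Eitan: 07:00–07:30, 10:30–14:00.
Elena ∩ Eitan ∩ Lars: 07:15–07:30, 10:30–12:45.
Windows ≥ 30 min: 10:30–12:45.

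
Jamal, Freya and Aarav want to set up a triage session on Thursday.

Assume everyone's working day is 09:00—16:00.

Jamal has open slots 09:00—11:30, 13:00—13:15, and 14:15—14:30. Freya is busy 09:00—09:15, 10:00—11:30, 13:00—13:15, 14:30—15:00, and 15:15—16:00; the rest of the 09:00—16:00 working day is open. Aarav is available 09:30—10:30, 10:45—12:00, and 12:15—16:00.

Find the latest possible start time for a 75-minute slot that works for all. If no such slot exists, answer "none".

Freya free within 09:00–16:00: 09:15–10:00, 11:30–13:00, 13:15–14:30, 15:00–15:15.
Jamal ∩ Freya: 09:15–10:00, 14:15–14:30.
Jamal ∩ Freya ∩ Aarav: 09:30–10:00, 14:15–14:30.
Windows ≥ 75 min: (none).

none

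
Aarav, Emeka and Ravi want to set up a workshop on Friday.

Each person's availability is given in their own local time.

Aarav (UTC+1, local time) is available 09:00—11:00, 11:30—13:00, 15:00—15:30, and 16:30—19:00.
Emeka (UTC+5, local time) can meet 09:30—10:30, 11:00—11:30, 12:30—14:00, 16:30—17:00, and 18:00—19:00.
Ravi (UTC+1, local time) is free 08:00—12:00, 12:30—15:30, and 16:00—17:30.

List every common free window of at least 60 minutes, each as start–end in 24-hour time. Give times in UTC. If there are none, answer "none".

Aarav → UTC: 08:00–10:00, 10:30–12:00, 14:00–14:30, 15:30–18:00.
Emeka → UTC: 04:30–05:30, 06:00–06:30, 07:30–09:00, 11:30–12:00, 13:00–14:00.
Ravi → UTC: 07:00–11:00, 11:30–14:30, 15:00–16:30.
Aarav ∩ Emeka: 08:00–09:00, 11:30–12:00.
Aarav ∩ Emeka ∩ Ravi: 08:00–09:00, 11:30–12:00.
Windows ≥ 60 min: 08:00–09:00.

08:00–09:00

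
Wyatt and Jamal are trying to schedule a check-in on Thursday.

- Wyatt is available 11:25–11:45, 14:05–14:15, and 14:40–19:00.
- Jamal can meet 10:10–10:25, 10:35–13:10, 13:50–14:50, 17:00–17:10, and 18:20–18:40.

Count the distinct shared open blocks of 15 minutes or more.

Wyatt ∩ Jamal: 11:25–11:45, 14:05–14:15, 14:40–14:50, 17:00–17:10, 18:20–18:40.
Windows ≥ 15 min: 11:25–11:45, 18:20–18:40.
That's 2 windows.

2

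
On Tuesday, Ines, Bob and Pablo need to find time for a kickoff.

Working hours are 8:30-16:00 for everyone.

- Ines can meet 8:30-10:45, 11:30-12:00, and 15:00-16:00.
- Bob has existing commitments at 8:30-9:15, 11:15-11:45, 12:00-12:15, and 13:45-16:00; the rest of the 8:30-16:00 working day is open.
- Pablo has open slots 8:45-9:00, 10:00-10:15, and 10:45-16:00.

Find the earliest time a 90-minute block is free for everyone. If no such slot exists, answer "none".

none

Bob free within 08:30–16:00: 09:15–11:15, 11:45–12:00, 12:15–13:45.
Ines ∩ Bob: 09:15–10:45, 11:45–12:00.
Ines ∩ Bob ∩ Pablo: 10:00–10:15, 11:45–12:00.
Windows ≥ 90 min: (none).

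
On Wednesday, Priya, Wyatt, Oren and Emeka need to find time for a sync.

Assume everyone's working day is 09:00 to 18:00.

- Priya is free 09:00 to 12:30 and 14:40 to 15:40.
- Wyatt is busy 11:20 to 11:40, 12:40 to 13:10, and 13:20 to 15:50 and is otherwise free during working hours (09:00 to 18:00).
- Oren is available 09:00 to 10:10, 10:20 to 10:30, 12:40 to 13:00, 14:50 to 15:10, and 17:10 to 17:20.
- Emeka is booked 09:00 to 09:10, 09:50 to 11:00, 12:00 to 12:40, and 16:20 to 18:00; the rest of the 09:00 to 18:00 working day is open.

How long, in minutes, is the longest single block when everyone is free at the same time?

40 minutes

Wyatt free within 09:00–18:00: 09:00–11:20, 11:40–12:40, 13:10–13:20, 15:50–18:00.
Emeka free within 09:00–18:00: 09:10–09:50, 11:00–12:00, 12:40–16:20.
Priya ∩ Wyatt: 09:00–11:20, 11:40–12:30.
Priya ∩ Wyatt ∩ Oren: 09:00–10:10, 10:20–10:30.
Priya ∩ Wyatt ∩ Oren ∩ Emeka: 09:10–09:50.
Single common window of 40 minutes.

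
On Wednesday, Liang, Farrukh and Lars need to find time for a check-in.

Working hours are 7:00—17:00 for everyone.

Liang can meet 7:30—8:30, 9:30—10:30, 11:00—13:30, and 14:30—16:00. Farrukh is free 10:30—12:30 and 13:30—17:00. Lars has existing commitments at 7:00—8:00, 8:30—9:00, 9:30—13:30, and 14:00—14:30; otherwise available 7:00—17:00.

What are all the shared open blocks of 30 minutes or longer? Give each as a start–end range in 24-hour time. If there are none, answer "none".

14:30–16:00

Lars free within 07:00–17:00: 08:00–08:30, 09:00–09:30, 13:30–14:00, 14:30–17:00.
Liang ∩ Farrukh: 11:00–12:30, 14:30–16:00.
Liang ∩ Farrukh ∩ Lars: 14:30–16:00.
Windows ≥ 30 min: 14:30–16:00.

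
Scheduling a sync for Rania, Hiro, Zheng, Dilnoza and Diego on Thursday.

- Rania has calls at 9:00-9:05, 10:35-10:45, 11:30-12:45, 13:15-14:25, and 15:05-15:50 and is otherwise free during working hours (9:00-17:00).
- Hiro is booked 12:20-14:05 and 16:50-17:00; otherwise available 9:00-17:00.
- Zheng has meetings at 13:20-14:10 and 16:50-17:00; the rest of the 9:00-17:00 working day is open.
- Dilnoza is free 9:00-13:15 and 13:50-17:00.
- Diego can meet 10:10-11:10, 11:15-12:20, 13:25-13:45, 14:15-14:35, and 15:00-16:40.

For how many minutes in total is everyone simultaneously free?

130 minutes

Rania free within 09:00–17:00: 09:05–10:35, 10:45–11:30, 12:45–13:15, 14:25–15:05, 15:50–17:00.
Hiro free within 09:00–17:00: 09:00–12:20, 14:05–16:50.
Zheng free within 09:00–17:00: 09:00–13:20, 14:10–16:50.
Rania ∩ Hiro: 09:05–10:35, 10:45–11:30, 14:25–15:05, 15:50–16:50.
Rania ∩ Hiro ∩ Zheng: 09:05–10:35, 10:45–11:30, 14:25–15:05, 15:50–16:50.
Rania ∩ Hiro ∩ Zheng ∩ Dilnoza: 09:05–10:35, 10:45–11:30, 14:25–15:05, 15:50–16:50.
Rania ∩ Hiro ∩ Zheng ∩ Dilnoza ∩ Diego: 10:10–10:35, 10:45–11:10, 11:15–11:30, 14:25–14:35, 15:00–15:05, 15:50–16:40.
Total common minutes: 25 + 25 + 15 + 10 + 5 + 50 = 130.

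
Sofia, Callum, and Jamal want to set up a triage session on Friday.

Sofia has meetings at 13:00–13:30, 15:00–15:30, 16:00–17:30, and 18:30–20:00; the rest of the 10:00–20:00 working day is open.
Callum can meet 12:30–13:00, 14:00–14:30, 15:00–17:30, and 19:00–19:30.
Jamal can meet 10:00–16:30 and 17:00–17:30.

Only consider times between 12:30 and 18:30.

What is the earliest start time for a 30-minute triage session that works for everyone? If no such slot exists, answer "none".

Sofia free within 10:00–20:00: 10:00–13:00, 13:30–15:00, 15:30–16:00, 17:30–18:30.
Sofia ∩ Callum: 12:30–13:00, 14:00–14:30, 15:30–16:00.
Sofia ∩ Callum ∩ Jamal: 12:30–13:00, 14:00–14:30, 15:30–16:00.
Restricted to 12:30–18:30: 12:30–13:00, 14:00–14:30, 15:30–16:00.
Windows ≥ 30 min: 12:30–13:00, 14:00–14:30, 15:30–16:00.
Earliest such window starts at 12:30.

12:30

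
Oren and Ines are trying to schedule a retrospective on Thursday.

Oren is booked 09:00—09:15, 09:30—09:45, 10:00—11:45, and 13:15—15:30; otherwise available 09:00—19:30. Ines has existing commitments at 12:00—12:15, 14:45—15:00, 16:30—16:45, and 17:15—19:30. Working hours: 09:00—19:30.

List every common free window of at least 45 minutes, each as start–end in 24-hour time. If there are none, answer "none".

Oren free within 09:00–19:30: 09:15–09:30, 09:45–10:00, 11:45–13:15, 15:30–19:30.
Ines free within 09:00–19:30: 09:00–12:00, 12:15–14:45, 15:00–16:30, 16:45–17:15.
Oren ∩ Ines: 09:15–09:30, 09:45–10:00, 11:45–12:00, 12:15–13:15, 15:30–16:30, 16:45–17:15.
Windows ≥ 45 min: 12:15–13:15, 15:30–16:30.

12:15–13:15, 15:30–16:30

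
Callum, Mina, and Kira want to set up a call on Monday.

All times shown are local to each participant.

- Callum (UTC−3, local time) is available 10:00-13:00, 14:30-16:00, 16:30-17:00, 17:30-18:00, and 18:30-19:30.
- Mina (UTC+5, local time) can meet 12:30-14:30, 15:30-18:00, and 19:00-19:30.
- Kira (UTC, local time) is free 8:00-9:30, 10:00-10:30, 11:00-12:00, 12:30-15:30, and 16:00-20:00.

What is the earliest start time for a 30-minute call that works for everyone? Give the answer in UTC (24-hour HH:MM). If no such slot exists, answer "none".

14:00

Callum → UTC: 13:00–16:00, 17:30–19:00, 19:30–20:00, 20:30–21:00, 21:30–22:30.
Mina → UTC: 07:30–09:30, 10:30–13:00, 14:00–14:30.
Kira → UTC: 08:00–09:30, 10:00–10:30, 11:00–12:00, 12:30–15:30, 16:00–20:00.
Callum ∩ Mina: 14:00–14:30.
Callum ∩ Mina ∩ Kira: 14:00–14:30.
Windows ≥ 30 min: 14:00–14:30.
Earliest such window starts at 14:00.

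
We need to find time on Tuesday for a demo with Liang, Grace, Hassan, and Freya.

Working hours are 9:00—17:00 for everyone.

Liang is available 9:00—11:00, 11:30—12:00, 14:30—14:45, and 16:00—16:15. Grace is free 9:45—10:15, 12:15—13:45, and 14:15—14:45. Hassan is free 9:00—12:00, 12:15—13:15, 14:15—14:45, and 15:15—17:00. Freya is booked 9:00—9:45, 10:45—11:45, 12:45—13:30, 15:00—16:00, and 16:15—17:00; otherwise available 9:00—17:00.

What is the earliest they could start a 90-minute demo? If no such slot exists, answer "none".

none

Freya free within 09:00–17:00: 09:45–10:45, 11:45–12:45, 13:30–15:00, 16:00–16:15.
Liang ∩ Grace: 09:45–10:15, 14:30–14:45.
Liang ∩ Grace ∩ Hassan: 09:45–10:15, 14:30–14:45.
Liang ∩ Grace ∩ Hassan ∩ Freya: 09:45–10:15, 14:30–14:45.
Windows ≥ 90 min: (none).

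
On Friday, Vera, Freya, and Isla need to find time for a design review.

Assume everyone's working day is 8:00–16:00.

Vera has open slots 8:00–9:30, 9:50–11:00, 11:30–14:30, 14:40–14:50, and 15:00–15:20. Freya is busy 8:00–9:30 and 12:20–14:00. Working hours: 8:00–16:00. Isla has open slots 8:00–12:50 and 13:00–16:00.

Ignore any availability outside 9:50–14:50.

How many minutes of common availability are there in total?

160 minutes

Freya free within 08:00–16:00: 09:30–12:20, 14:00–16:00.
Vera ∩ Freya: 09:50–11:00, 11:30–12:20, 14:00–14:30, 14:40–14:50, 15:00–15:20.
Vera ∩ Freya ∩ Isla: 09:50–11:00, 11:30–12:20, 14:00–14:30, 14:40–14:50, 15:00–15:20.
Restricted to 09:50–14:50: 09:50–11:00, 11:30–12:20, 14:00–14:30, 14:40–14:50.
Total common minutes: 70 + 50 + 30 + 10 = 160.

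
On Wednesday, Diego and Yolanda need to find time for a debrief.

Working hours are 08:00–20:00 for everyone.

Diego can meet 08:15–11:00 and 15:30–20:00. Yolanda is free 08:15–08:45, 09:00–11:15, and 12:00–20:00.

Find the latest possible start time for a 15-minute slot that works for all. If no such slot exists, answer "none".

19:45

Diego ∩ Yolanda: 08:15–08:45, 09:00–11:00, 15:30–20:00.
Windows ≥ 15 min: 08:15–08:45, 09:00–11:00, 15:30–20:00.
Latest start in the last window 15:30–20:00 is 20:00 − 15 min = 19:45.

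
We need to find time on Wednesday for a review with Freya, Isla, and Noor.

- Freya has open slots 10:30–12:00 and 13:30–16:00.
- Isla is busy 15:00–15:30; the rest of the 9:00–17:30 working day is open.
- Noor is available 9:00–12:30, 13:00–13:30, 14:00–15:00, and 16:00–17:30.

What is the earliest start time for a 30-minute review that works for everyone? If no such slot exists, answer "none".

10:30

Isla free within 09:00–17:30: 09:00–15:00, 15:30–17:30.
Freya ∩ Isla: 10:30–12:00, 13:30–15:00, 15:30–16:00.
Freya ∩ Isla ∩ Noor: 10:30–12:00, 14:00–15:00.
Windows ≥ 30 min: 10:30–12:00, 14:00–15:00.
Earliest such window starts at 10:30.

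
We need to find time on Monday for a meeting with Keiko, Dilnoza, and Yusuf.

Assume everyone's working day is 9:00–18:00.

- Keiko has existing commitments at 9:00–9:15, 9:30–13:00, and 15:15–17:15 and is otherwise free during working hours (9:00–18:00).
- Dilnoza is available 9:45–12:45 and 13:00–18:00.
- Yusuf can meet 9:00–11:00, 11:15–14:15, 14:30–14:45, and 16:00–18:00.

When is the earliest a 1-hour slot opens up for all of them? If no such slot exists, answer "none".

Keiko free within 09:00–18:00: 09:15–09:30, 13:00–15:15, 17:15–18:00.
Keiko ∩ Dilnoza: 13:00–15:15, 17:15–18:00.
Keiko ∩ Dilnoza ∩ Yusuf: 13:00–14:15, 14:30–14:45, 17:15–18:00.
Windows ≥ 60 min: 13:00–14:15.
Earliest such window starts at 13:00.

13:00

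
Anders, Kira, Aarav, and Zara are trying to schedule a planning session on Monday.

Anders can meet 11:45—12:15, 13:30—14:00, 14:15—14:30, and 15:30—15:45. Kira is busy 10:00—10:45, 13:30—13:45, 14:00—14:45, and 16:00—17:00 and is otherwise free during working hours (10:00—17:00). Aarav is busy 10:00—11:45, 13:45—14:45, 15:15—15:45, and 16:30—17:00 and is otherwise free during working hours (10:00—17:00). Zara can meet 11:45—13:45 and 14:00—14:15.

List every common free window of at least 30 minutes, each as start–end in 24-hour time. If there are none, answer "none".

Kira free within 10:00–17:00: 10:45–13:30, 13:45–14:00, 14:45–16:00.
Aarav free within 10:00–17:00: 11:45–13:45, 14:45–15:15, 15:45–16:30.
Anders ∩ Kira: 11:45–12:15, 13:45–14:00, 15:30–15:45.
Anders ∩ Kira ∩ Aarav: 11:45–12:15.
Anders ∩ Kira ∩ Aarav ∩ Zara: 11:45–12:15.
Windows ≥ 30 min: 11:45–12:15.

11:45–12:15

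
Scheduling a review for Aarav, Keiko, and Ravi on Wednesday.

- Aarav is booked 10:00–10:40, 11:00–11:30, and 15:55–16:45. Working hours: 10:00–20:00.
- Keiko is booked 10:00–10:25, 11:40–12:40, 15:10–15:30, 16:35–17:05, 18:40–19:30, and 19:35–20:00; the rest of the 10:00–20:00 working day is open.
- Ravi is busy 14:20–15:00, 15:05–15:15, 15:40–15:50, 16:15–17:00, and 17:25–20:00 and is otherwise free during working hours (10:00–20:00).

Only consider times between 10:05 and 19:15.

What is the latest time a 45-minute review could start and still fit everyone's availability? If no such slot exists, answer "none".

13:35

Aarav free within 10:00–20:00: 10:40–11:00, 11:30–15:55, 16:45–20:00.
Keiko free within 10:00–20:00: 10:25–11:40, 12:40–15:10, 15:30–16:35, 17:05–18:40, 19:30–19:35.
Ravi free within 10:00–20:00: 10:00–14:20, 15:00–15:05, 15:15–15:40, 15:50–16:15, 17:00–17:25.
Aarav ∩ Keiko: 10:40–11:00, 11:30–11:40, 12:40–15:10, 15:30–15:55, 17:05–18:40, 19:30–19:35.
Aarav ∩ Keiko ∩ Ravi: 10:40–11:00, 11:30–11:40, 12:40–14:20, 15:00–15:05, 15:30–15:40, 15:50–15:55, 17:05–17:25.
Restricted to 10:05–19:15: 10:40–11:00, 11:30–11:40, 12:40–14:20, 15:00–15:05, 15:30–15:40, 15:50–15:55, 17:05–17:25.
Windows ≥ 45 min: 12:40–14:20.
Latest start in the last window 12:40–14:20 is 14:20 − 45 min = 13:35.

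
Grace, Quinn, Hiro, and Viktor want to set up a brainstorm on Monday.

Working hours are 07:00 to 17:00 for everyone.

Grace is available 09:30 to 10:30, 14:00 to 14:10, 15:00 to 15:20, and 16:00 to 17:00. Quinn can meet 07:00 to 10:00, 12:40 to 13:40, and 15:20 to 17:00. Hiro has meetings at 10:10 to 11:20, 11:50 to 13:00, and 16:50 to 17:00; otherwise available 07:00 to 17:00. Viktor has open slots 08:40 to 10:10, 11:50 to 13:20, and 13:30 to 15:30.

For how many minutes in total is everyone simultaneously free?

Hiro free within 07:00–17:00: 07:00–10:10, 11:20–11:50, 13:00–16:50.
Grace ∩ Quinn: 09:30–10:00, 16:00–17:00.
Grace ∩ Quinn ∩ Hiro: 09:30–10:00, 16:00–16:50.
Grace ∩ Quinn ∩ Hiro ∩ Viktor: 09:30–10:00.
Total common minutes: 30.

30 minutes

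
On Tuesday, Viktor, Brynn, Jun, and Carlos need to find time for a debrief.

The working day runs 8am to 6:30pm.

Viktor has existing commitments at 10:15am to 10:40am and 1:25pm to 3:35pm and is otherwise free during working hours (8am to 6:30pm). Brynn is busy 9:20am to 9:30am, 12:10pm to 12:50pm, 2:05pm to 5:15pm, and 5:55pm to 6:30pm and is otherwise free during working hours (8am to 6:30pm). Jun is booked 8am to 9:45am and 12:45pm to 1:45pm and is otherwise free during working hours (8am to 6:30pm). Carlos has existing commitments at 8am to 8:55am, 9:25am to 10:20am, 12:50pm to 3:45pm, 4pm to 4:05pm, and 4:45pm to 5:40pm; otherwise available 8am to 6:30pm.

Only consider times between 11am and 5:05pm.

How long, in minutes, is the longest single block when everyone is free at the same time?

70 minutes

Viktor free within 08:00–18:30: 08:00–10:15, 10:40–13:25, 15:35–18:30.
Brynn free within 08:00–18:30: 08:00–09:20, 09:30–12:10, 12:50–14:05, 17:15–17:55.
Jun free within 08:00–18:30: 09:45–12:45, 13:45–18:30.
Carlos free within 08:00–18:30: 08:55–09:25, 10:20–12:50, 15:45–16:00, 16:05–16:45, 17:40–18:30.
Viktor ∩ Brynn: 08:00–09:20, 09:30–10:15, 10:40–12:10, 12:50–13:25, 17:15–17:55.
Viktor ∩ Brynn ∩ Jun: 09:45–10:15, 10:40–12:10, 17:15–17:55.
Viktor ∩ Brynn ∩ Jun ∩ Carlos: 10:40–12:10, 17:40–17:55.
Restricted to 11:00–17:05: 11:00–12:10.
Single common window of 70 minutes.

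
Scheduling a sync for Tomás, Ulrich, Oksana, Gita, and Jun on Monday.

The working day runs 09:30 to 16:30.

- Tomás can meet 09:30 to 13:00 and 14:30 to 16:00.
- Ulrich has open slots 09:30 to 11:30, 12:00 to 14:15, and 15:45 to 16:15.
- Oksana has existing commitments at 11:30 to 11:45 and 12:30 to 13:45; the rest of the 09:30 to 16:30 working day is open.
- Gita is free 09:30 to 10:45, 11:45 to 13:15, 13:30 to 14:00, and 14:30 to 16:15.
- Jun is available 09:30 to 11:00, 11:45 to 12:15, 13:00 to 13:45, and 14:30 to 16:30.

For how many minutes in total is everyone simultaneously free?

Oksana free within 09:30–16:30: 09:30–11:30, 11:45–12:30, 13:45–16:30.
Tomás ∩ Ulrich: 09:30–11:30, 12:00–13:00, 15:45–16:00.
Tomás ∩ Ulrich ∩ Oksana: 09:30–11:30, 12:00–12:30, 15:45–16:00.
Tomás ∩ Ulrich ∩ Oksana ∩ Gita: 09:30–10:45, 12:00–12:30, 15:45–16:00.
Tomás ∩ Ulrich ∩ Oksana ∩ Gita ∩ Jun: 09:30–10:45, 12:00–12:15, 15:45–16:00.
Total common minutes: 75 + 15 + 15 = 105.

105 minutes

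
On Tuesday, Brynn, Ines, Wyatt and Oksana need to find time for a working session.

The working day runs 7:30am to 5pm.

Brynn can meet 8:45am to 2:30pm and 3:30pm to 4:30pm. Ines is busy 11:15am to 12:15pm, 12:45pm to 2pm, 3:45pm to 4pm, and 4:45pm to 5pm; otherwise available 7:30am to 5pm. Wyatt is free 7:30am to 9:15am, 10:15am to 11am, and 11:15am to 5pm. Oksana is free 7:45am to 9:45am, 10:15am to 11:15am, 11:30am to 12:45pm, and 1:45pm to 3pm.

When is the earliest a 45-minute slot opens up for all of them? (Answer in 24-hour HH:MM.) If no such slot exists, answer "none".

Ines free within 07:30–17:00: 07:30–11:15, 12:15–12:45, 14:00–15:45, 16:00–16:45.
Brynn ∩ Ines: 08:45–11:15, 12:15–12:45, 14:00–14:30, 15:30–15:45, 16:00–16:30.
Brynn ∩ Ines ∩ Wyatt: 08:45–09:15, 10:15–11:00, 12:15–12:45, 14:00–14:30, 15:30–15:45, 16:00–16:30.
Brynn ∩ Ines ∩ Wyatt ∩ Oksana: 08:45–09:15, 10:15–11:00, 12:15–12:45, 14:00–14:30.
Windows ≥ 45 min: 10:15–11:00.
Earliest such window starts at 10:15.

10:15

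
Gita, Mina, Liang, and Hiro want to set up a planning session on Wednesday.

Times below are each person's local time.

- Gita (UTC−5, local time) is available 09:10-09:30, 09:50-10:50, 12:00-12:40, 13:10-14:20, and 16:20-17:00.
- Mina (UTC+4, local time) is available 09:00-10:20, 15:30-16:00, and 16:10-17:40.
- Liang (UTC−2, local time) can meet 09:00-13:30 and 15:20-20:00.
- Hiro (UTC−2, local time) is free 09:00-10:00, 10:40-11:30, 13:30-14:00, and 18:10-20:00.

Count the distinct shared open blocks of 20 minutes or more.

Gita → UTC: 14:10–14:30, 14:50–15:50, 17:00–17:40, 18:10–19:20, 21:20–22:00.
Mina → UTC: 05:00–06:20, 11:30–12:00, 12:10–13:40.
Liang → UTC: 11:00–15:30, 17:20–22:00.
Hiro → UTC: 11:00–12:00, 12:40–13:30, 15:30–16:00, 20:10–22:00.
Gita ∩ Mina: (none).
Gita ∩ Mina ∩ Liang: (none).
Gita ∩ Mina ∩ Liang ∩ Hiro: (none).
Windows ≥ 20 min: (none).
That's 0 windows.

0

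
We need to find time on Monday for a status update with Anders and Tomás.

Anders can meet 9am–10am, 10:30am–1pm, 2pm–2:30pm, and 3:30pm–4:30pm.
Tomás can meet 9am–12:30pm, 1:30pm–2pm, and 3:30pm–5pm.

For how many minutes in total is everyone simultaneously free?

Anders ∩ Tomás: 09:00–10:00, 10:30–12:30, 15:30–16:30.
Total common minutes: 60 + 120 + 60 = 240.

240 minutes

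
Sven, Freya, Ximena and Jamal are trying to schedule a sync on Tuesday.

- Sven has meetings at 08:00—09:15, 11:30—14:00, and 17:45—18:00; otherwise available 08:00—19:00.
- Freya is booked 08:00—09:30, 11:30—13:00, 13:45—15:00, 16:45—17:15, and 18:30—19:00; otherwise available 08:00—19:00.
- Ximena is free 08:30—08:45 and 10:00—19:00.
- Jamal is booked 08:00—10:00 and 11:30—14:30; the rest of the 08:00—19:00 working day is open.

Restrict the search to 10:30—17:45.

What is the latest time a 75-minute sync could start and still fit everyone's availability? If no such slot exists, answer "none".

Sven free within 08:00–19:00: 09:15–11:30, 14:00–17:45, 18:00–19:00.
Freya free within 08:00–19:00: 09:30–11:30, 13:00–13:45, 15:00–16:45, 17:15–18:30.
Jamal free within 08:00–19:00: 10:00–11:30, 14:30–19:00.
Sven ∩ Freya: 09:30–11:30, 15:00–16:45, 17:15–17:45, 18:00–18:30.
Sven ∩ Freya ∩ Ximena: 10:00–11:30, 15:00–16:45, 17:15–17:45, 18:00–18:30.
Sven ∩ Freya ∩ Ximena ∩ Jamal: 10:00–11:30, 15:00–16:45, 17:15–17:45, 18:00–18:30.
Restricted to 10:30–17:45: 10:30–11:30, 15:00–16:45, 17:15–17:45.
Windows ≥ 75 min: 15:00–16:45.
Latest start in the last window 15:00–16:45 is 16:45 − 75 min = 15:30.

15:30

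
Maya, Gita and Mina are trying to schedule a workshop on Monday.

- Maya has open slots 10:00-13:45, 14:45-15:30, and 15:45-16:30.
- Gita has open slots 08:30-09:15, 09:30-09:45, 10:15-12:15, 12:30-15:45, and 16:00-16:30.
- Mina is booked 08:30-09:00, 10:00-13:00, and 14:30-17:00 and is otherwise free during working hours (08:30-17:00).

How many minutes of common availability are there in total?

45 minutes

Mina free within 08:30–17:00: 09:00–10:00, 13:00–14:30.
Maya ∩ Gita: 10:15–12:15, 12:30–13:45, 14:45–15:30, 16:00–16:30.
Maya ∩ Gita ∩ Mina: 13:00–13:45.
Total common minutes: 45.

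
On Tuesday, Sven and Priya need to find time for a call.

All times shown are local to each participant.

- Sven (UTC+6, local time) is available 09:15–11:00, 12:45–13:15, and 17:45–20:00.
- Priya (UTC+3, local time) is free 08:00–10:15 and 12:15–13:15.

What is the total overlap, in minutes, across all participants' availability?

30 minutes

Sven → UTC: 03:15–05:00, 06:45–07:15, 11:45–14:00.
Priya → UTC: 05:00–07:15, 09:15–10:15.
Sven ∩ Priya: 06:45–07:15.
Total common minutes: 30.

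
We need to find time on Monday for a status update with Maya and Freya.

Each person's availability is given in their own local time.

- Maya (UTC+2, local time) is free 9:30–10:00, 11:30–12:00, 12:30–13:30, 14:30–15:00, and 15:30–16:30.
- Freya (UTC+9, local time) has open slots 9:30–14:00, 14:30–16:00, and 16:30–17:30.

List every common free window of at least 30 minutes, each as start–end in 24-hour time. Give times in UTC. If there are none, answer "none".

Maya → UTC: 07:30–08:00, 09:30–10:00, 10:30–11:30, 12:30–13:00, 13:30–14:30.
Freya → UTC: 00:30–05:00, 05:30–07:00, 07:30–08:30.
Maya ∩ Freya: 07:30–08:00.
Windows ≥ 30 min: 07:30–08:00.

07:30–08:00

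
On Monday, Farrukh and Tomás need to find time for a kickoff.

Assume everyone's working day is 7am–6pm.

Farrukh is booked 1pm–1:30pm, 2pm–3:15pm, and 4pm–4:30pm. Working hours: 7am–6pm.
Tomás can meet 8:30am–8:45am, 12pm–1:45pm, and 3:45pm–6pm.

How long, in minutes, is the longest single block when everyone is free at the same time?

Farrukh free within 07:00–18:00: 07:00–13:00, 13:30–14:00, 15:15–16:00, 16:30–18:00.
Farrukh ∩ Tomás: 08:30–08:45, 12:00–13:00, 13:30–13:45, 15:45–16:00, 16:30–18:00.
Common window lengths: 15, 60, 15, 15, 90 min; longest is 90.

90 minutes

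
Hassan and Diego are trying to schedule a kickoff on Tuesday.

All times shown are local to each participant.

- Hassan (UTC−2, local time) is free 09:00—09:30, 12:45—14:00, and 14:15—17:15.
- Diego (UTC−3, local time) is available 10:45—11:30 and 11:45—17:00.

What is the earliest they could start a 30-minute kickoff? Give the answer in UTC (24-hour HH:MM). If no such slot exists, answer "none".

Hassan → UTC: 11:00–11:30, 14:45–16:00, 16:15–19:15.
Diego → UTC: 13:45–14:30, 14:45–20:00.
Hassan ∩ Diego: 14:45–16:00, 16:15–19:15.
Windows ≥ 30 min: 14:45–16:00, 16:15–19:15.
Earliest such window starts at 14:45.

14:45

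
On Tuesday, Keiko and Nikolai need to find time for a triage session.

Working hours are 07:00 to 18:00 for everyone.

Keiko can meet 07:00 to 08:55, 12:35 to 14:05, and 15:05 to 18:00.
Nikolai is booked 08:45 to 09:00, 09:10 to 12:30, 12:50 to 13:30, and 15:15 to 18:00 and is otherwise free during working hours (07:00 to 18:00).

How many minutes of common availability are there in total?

Nikolai free within 07:00–18:00: 07:00–08:45, 09:00–09:10, 12:30–12:50, 13:30–15:15.
Keiko ∩ Nikolai: 07:00–08:45, 12:35–12:50, 13:30–14:05, 15:05–15:15.
Total common minutes: 105 + 15 + 35 + 10 = 165.

165 minutes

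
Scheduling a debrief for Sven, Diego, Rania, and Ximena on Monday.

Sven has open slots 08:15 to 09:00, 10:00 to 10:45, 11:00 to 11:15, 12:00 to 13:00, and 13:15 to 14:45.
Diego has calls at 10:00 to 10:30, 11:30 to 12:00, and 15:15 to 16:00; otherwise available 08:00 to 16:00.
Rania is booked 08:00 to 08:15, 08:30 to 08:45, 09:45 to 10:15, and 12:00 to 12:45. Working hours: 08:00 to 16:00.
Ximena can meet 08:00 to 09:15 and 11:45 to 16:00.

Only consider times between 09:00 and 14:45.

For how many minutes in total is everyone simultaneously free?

105 minutes

Diego free within 08:00–16:00: 08:00–10:00, 10:30–11:30, 12:00–15:15.
Rania free within 08:00–16:00: 08:15–08:30, 08:45–09:45, 10:15–12:00, 12:45–16:00.
Sven ∩ Diego: 08:15–09:00, 10:30–10:45, 11:00–11:15, 12:00–13:00, 13:15–14:45.
Sven ∩ Diego ∩ Rania: 08:15–08:30, 08:45–09:00, 10:30–10:45, 11:00–11:15, 12:45–13:00, 13:15–14:45.
Sven ∩ Diego ∩ Rania ∩ Ximena: 08:15–08:30, 08:45–09:00, 12:45–13:00, 13:15–14:45.
Restricted to 09:00–14:45: 12:45–13:00, 13:15–14:45.
Total common minutes: 15 + 90 = 105.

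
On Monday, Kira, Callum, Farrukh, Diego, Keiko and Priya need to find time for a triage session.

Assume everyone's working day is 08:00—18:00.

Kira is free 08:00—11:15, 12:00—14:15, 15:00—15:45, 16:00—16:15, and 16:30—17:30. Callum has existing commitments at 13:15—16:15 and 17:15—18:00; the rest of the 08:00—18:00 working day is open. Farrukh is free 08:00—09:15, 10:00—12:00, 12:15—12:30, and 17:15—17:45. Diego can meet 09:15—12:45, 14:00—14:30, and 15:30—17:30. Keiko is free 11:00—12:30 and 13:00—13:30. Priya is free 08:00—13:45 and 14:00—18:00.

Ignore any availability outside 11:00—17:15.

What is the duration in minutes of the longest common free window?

15 minutes

Callum free within 08:00–18:00: 08:00–13:15, 16:15–17:15.
Kira ∩ Callum: 08:00–11:15, 12:00–13:15, 16:30–17:15.
Kira ∩ Callum ∩ Farrukh: 08:00–09:15, 10:00–11:15, 12:15–12:30.
Kira ∩ Callum ∩ Farrukh ∩ Diego: 10:00–11:15, 12:15–12:30.
Kira ∩ Callum ∩ Farrukh ∩ Diego ∩ Keiko: 11:00–11:15, 12:15–12:30.
Kira ∩ Callum ∩ Farrukh ∩ Diego ∩ Keiko ∩ Priya: 11:00–11:15, 12:15–12:30.
Restricted to 11:00–17:15: 11:00–11:15, 12:15–12:30.
Common window lengths: 15, 15 min; longest is 15.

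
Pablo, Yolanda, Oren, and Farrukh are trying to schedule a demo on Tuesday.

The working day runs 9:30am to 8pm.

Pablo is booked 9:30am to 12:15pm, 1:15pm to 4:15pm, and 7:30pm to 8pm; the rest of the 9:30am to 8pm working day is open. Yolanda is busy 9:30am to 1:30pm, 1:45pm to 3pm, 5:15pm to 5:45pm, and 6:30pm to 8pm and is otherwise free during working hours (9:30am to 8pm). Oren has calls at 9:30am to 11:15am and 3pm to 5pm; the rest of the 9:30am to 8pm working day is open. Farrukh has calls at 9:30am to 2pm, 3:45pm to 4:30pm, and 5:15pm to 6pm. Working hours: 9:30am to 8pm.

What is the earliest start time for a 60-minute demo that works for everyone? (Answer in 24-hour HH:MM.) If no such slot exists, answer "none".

none

Pablo free within 09:30–20:00: 12:15–13:15, 16:15–19:30.
Yolanda free within 09:30–20:00: 13:30–13:45, 15:00–17:15, 17:45–18:30.
Oren free within 09:30–20:00: 11:15–15:00, 17:00–20:00.
Farrukh free within 09:30–20:00: 14:00–15:45, 16:30–17:15, 18:00–20:00.
Pablo ∩ Yolanda: 16:15–17:15, 17:45–18:30.
Pablo ∩ Yolanda ∩ Oren: 17:00–17:15, 17:45–18:30.
Pablo ∩ Yolanda ∩ Oren ∩ Farrukh: 17:00–17:15, 18:00–18:30.
Windows ≥ 60 min: (none).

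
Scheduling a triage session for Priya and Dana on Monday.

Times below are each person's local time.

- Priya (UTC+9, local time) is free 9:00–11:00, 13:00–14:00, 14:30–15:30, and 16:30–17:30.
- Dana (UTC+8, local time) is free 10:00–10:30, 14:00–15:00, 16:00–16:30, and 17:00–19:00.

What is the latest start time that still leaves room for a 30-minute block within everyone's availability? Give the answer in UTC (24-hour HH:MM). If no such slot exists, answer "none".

Priya → UTC: 00:00–02:00, 04:00–05:00, 05:30–06:30, 07:30–08:30.
Dana → UTC: 02:00–02:30, 06:00–07:00, 08:00–08:30, 09:00–11:00.
Priya ∩ Dana: 06:00–06:30, 08:00–08:30.
Windows ≥ 30 min: 06:00–06:30, 08:00–08:30.
Latest start in the last window 08:00–08:30 is 08:30 − 30 min = 08:00.

08:00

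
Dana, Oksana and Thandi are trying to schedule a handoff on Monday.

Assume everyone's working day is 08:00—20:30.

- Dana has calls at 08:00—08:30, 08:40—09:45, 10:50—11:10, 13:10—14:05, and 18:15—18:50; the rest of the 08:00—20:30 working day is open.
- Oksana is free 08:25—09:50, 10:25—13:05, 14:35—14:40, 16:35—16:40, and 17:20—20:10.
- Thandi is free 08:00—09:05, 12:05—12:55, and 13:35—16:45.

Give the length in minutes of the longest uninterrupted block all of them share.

50 minutes

Dana free within 08:00–20:30: 08:30–08:40, 09:45–10:50, 11:10–13:10, 14:05–18:15, 18:50–20:30.
Dana ∩ Oksana: 08:30–08:40, 09:45–09:50, 10:25–10:50, 11:10–13:05, 14:35–14:40, 16:35–16:40, 17:20–18:15, 18:50–20:10.
Dana ∩ Oksana ∩ Thandi: 08:30–08:40, 12:05–12:55, 14:35–14:40, 16:35–16:40.
Common window lengths: 10, 50, 5, 5 min; longest is 50.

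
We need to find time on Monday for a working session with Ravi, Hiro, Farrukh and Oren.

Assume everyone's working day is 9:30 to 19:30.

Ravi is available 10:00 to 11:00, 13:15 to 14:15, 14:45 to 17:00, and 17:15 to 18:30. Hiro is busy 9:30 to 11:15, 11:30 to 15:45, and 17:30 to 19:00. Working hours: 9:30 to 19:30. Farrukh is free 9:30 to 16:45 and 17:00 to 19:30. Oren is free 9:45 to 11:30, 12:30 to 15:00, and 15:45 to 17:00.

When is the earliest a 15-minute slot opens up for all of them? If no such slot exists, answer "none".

15:45

Hiro free within 09:30–19:30: 11:15–11:30, 15:45–17:30, 19:00–19:30.
Ravi ∩ Hiro: 15:45–17:00, 17:15–17:30.
Ravi ∩ Hiro ∩ Farrukh: 15:45–16:45, 17:15–17:30.
Ravi ∩ Hiro ∩ Farrukh ∩ Oren: 15:45–16:45.
Windows ≥ 15 min: 15:45–16:45.
Earliest such window starts at 15:45.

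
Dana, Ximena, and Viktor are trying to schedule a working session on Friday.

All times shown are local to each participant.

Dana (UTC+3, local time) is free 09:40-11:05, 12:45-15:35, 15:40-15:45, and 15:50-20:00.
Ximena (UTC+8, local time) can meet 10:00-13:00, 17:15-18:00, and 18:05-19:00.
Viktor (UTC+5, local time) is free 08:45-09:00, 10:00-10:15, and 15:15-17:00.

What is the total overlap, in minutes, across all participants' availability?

Dana → UTC: 06:40–08:05, 09:45–12:35, 12:40–12:45, 12:50–17:00.
Ximena → UTC: 02:00–05:00, 09:15–10:00, 10:05–11:00.
Viktor → UTC: 03:45–04:00, 05:00–05:15, 10:15–12:00.
Dana ∩ Ximena: 09:45–10:00, 10:05–11:00.
Dana ∩ Ximena ∩ Viktor: 10:15–11:00.
Total common minutes: 45.

45 minutes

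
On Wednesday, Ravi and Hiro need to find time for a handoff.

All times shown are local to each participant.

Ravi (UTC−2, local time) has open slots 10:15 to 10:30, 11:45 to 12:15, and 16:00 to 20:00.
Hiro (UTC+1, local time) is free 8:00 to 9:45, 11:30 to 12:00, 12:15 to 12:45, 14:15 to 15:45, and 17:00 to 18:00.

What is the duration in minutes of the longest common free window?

Ravi → UTC: 12:15–12:30, 13:45–14:15, 18:00–22:00.
Hiro → UTC: 07:00–08:45, 10:30–11:00, 11:15–11:45, 13:15–14:45, 16:00–17:00.
Ravi ∩ Hiro: 13:45–14:15.
Single common window of 30 minutes.

30 minutes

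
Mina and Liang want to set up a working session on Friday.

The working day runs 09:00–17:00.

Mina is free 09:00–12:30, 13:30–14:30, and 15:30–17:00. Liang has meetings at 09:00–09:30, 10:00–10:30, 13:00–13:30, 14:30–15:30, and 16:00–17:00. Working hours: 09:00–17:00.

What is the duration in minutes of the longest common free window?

Liang free within 09:00–17:00: 09:30–10:00, 10:30–13:00, 13:30–14:30, 15:30–16:00.
Mina ∩ Liang: 09:30–10:00, 10:30–12:30, 13:30–14:30, 15:30–16:00.
Common window lengths: 30, 120, 60, 30 min; longest is 120.

120 minutes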